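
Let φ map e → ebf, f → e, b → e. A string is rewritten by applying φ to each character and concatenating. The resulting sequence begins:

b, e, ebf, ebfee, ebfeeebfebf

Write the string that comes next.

Rewriting each symbol of ebfeeebfebf: e→ebf, b→e, f→e, e→ebf, e→ebf, e→ebf, b→e, f→e, e→ebf, b→e, f→e, which concatenates to ebf e e ebf ebf ebf e e ebf e e.

ebfeeebfebfebfeeebfee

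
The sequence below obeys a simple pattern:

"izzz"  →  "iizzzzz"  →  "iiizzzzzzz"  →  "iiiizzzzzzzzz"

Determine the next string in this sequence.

Each string has the form i^{n} z^{2n+1} (n = 1, 2, …).
For the next term, n = 5, so the run lengths are 5, 11.

iiiiizzzzzzzzzzz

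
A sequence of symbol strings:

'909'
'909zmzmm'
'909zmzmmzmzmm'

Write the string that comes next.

909zmzmmzmzmmzmzmm

The strings grow by a fixed suffix zmzmm each time.
One more step from 909zmzmmzmzmm gives the answer.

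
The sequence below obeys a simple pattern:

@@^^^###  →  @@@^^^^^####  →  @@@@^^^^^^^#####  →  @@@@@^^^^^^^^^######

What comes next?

@@@@@@^^^^^^^^^^^#######

The n-th term is n @'s then 2n-1 ^'s then n+1 #'s, where the shown terms are n = 2, 3, 4, 5.
Setting n = 6 gives 6, 11, 7 characters in each block.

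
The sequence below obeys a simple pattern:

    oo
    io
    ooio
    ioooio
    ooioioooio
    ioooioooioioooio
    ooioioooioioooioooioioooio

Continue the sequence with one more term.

ioooioooioioooioooioioooioioooioooioioooio

From term 3 onward, concatenate the second-to-last term with the last: oo·io = ooio, io·ooio = ioooio, …
The next term joins ioooioooioioooio and ooioioooioioooioooioioooio.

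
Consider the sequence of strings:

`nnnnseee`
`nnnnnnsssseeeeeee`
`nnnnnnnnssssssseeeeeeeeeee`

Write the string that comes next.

nnnnnnnnnnsssssssssseeeeeeeeeeeeeee

The n-th term is 2n+2 n's then 3n-2 s's then 4n-1 e's (n = 1, 2, …).
For the next term, n = 4, so the run lengths are 10, 10, 15.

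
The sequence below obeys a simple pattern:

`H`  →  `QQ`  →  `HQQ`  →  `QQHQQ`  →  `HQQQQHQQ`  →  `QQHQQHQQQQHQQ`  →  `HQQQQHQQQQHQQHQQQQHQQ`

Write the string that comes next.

This is a Fibonacci-style word recurrence s(k) = s(k−2)·s(k−1): e.g. H·QQ = HQQ.
So term 8 is QQHQQHQQQQHQQ·HQQQQHQQQQHQQHQQQQHQQ.

QQHQQHQQQQHQQHQQQQHQQQQHQQHQQQQHQQ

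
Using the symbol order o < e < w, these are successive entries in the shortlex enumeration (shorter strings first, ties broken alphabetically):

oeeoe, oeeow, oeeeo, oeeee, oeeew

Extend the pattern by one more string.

Find the rightmost character of oeeew below w, bump it to the next letter, and reset everything to its right to o.

oeewo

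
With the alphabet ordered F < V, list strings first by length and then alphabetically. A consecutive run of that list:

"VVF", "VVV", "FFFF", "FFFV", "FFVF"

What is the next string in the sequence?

Treat FFVF as a base-2 numeral over the given alphabet and add one, carrying through any trailing V's.

FFVV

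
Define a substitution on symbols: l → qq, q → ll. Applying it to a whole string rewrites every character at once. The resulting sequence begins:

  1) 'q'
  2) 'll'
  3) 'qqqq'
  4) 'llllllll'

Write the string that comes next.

Apply φ to llllllll symbol by symbol: l→qq, l→qq, l→qq, l→qq, l→qq, l→qq, l→qq, l→qq; joined: qq qq qq qq qq qq qq qq.

qqqqqqqqqqqqqqqq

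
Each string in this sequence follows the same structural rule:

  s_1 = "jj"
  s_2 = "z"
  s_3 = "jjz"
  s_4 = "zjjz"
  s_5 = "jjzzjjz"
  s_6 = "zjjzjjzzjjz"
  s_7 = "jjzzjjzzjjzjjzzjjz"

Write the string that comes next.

zjjzjjzzjjzjjzzjjzzjjzjjzzjjz

From term 3 onward, concatenate the second-to-last term with the last: jj·z = jjz, z·jjz = zjjz, …
Continuing: zjjzjjzzjjz · jjzzjjzzjjzjjzzjjz gives term 8.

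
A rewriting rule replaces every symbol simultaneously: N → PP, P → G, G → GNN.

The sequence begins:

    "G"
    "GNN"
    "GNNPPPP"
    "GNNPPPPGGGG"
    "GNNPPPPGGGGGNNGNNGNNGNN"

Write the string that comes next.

φ(GNNPPPPGGGGGNNGNNGNNGNN) expands symbol-by-symbol to GNN PP PP G G G G GNN GNN GNN GNN GNN PP PP GNN PP PP GNN PP PP GNN PP PP; joining the 23 pieces gives the next term.

GNNPPPPGGGGGNNGNNGNNGNNGNNPPPPGNNPPPPGNNPPPPGNNPPPP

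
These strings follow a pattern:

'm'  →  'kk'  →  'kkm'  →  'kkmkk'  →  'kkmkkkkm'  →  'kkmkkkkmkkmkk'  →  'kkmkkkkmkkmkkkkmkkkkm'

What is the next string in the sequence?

This is a Fibonacci-style word recurrence s(k) = s(k−1)·s(k−2): e.g. kk·m = kkm.
So term 8 is kkmkkkkmkkmkkkkmkkkkm·kkmkkkkmkkmkk.

kkmkkkkmkkmkkkkmkkkkmkkmkkkkmkkmkk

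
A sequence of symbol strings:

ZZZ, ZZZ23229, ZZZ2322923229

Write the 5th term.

ZZZ23229232292322923229

Each term is the previous one with 23229 appended.
From ZZZ2322923229, 2 further steps: ZZZ2322923229 → ZZZ232292322923229 → (answer).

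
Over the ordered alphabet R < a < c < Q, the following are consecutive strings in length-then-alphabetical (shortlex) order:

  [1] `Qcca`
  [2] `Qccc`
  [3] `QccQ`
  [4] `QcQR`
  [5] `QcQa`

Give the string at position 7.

Stepping forward 2 times from QcQa: QcQa → QcQc, then the target.

QcQQ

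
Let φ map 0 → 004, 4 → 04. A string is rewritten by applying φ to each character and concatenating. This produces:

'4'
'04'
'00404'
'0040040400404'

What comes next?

Rewriting the 13 symbols of 0040040400404 one by one yields 004 004 04 004 004 04 004 04 004 004 04 004 04; concatenated:

0040040400400404004040040040400404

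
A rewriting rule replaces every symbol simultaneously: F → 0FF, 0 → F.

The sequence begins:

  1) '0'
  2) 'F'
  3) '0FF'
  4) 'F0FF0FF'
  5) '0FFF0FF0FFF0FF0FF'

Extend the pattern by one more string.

Rewriting the 17 symbols of 0FFF0FF0FFF0FF0FF one by one yields F 0FF 0FF 0FF F 0FF 0FF F 0FF 0FF 0FF F 0FF 0FF F 0FF 0FF; concatenated:

F0FF0FF0FFF0FF0FFF0FF0FF0FFF0FF0FFF0FF0FF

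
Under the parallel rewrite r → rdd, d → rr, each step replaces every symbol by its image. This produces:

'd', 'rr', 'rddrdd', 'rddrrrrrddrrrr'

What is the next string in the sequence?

Replace each of the 14 characters of rddrrrrrddrrrr in place — rdd rr rr rdd rdd rdd rdd rdd rr rr rdd rdd rdd rdd — and concatenate.

rddrrrrrddrddrddrddrddrrrrrddrddrddrdd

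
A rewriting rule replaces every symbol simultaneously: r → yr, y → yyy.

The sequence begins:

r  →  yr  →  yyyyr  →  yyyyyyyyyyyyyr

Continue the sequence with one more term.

yyyyyyyyyyyyyyyyyyyyyyyyyyyyyyyyyyyyyyyyr

Replace each of the 14 characters of yyyyyyyyyyyyyr in place — yyy yyy yyy yyy yyy yyy yyy yyy yyy yyy yyy yyy yyy yr — and concatenate.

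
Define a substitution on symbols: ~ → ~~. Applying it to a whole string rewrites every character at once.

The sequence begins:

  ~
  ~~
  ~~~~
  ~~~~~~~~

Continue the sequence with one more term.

Apply φ to ~~~~~~~~ symbol by symbol: ~→~~, ~→~~, ~→~~, ~→~~, ~→~~, ~→~~, ~→~~, ~→~~; joined: ~~ ~~ ~~ ~~ ~~ ~~ ~~ ~~.

~~~~~~~~~~~~~~~~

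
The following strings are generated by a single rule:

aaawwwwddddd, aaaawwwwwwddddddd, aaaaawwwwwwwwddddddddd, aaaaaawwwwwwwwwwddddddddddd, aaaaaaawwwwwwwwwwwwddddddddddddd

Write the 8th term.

aaaaaaaaaawwwwwwwwwwwwwwwwwwddddddddddddddddddd

Each string has the form a^{n+1} w^{2n} d^{2n+1}, where the shown terms are n = 2, 3, 4, 5, 6.
For term 8, n = 9, so the run lengths are 10, 18, 19.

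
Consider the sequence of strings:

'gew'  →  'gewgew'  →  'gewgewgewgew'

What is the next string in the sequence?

gewgewgewgewgewgewgewgew

Each string is two copies of the previous one concatenated.
One more doubling of gewgewgewgew gives the answer.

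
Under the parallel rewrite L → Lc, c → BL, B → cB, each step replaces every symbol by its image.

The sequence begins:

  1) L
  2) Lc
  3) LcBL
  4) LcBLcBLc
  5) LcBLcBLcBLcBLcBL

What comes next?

φ(LcBLcBLcBLcBLcBL) expands symbol-by-symbol to Lc BL cB Lc BL cB Lc BL cB Lc BL cB Lc BL cB Lc; joining the 16 pieces gives the next term.

LcBLcBLcBLcBLcBLcBLcBLcBLcBLcBLc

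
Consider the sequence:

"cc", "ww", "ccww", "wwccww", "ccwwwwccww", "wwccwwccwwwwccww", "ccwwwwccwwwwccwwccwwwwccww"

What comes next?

Each term (from the third on) is the two preceding terms concatenated in order: term 3 = cc·ww = ccww.
So term 8 is wwccwwccwwwwccww·ccwwwwccwwwwccwwccwwwwccww.

wwccwwccwwwwccwwccwwwwccwwwwccwwccwwwwccww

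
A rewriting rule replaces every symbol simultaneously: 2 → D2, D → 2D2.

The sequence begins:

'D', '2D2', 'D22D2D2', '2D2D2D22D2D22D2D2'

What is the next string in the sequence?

Applying the rule to each of the 17 symbols of 2D2D2D22D2D22D2D2 gives the pieces D2 2D2 D2 2D2 D2 2D2 D2 D2 2D2 D2 2D2 D2 D2 2D2 D2 2D2 D2, which concatenate to the answer.

D22D2D22D2D22D2D2D22D2D22D2D2D22D2D22D2D2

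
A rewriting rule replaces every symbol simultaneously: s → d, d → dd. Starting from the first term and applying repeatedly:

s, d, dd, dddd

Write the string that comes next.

dddddddd

Expanding dddd: d→dd, d→dd, d→dd, d→dd. Concatenated: dd dd dd dd.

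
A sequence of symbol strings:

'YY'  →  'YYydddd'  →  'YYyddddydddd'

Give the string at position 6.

The strings grow by a fixed suffix ydddd each time.
From YYyddddydddd, 3 further steps: YYyddddydddd → YYyddddyddddydddd → YYyddddyddddyddddydddd → (answer).

YYyddddyddddyddddyddddydddd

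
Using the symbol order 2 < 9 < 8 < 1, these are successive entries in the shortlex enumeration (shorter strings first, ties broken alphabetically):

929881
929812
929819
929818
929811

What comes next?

929122

The successor of 929811 increments the rightmost position that isn't already 1 and resets every position after it to 2.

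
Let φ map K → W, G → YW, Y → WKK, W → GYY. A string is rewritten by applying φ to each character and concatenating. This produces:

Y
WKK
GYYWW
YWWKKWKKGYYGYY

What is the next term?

WKKGYYGYYWWGYYWWYWWKKWKKYWWKKWKK

Replace each of the 14 characters of YWWKKWKKGYYGYY in place — WKK GYY GYY W W GYY W W YW WKK WKK YW WKK WKK — and concatenate.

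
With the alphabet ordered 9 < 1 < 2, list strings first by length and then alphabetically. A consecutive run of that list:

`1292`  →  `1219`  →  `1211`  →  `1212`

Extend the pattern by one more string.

The successor of 1212 increments the rightmost position that isn't already 2 and resets every position after it to 9.

1229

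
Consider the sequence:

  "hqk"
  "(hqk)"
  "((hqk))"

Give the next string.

Every step adds ( to the front and ) to the end of the previous string.
Applying this once more to ((hqk)):

(((hqk)))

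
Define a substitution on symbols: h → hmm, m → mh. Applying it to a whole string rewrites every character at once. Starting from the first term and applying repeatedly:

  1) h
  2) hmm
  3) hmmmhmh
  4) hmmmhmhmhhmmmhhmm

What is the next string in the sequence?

hmmmhmhmhhmmmhhmmmhhmmhmmmhmhmhhmmhmmmhmh

Applying the rule to each of the 17 symbols of hmmmhmhmhhmmmhhmm gives the pieces hmm mh mh mh hmm mh hmm mh hmm hmm mh mh mh hmm hmm mh mh, which concatenate to the answer.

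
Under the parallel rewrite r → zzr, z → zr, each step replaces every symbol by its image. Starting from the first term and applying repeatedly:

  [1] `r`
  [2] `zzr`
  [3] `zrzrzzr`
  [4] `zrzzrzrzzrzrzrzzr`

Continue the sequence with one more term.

φ(zrzzrzrzzrzrzrzzr) expands symbol-by-symbol to zr zzr zr zr zzr zr zzr zr zr zzr zr zzr zr zzr zr zr zzr; joining the 17 pieces gives the next term.

zrzzrzrzrzzrzrzzrzrzrzzrzrzzrzrzzrzrzrzzr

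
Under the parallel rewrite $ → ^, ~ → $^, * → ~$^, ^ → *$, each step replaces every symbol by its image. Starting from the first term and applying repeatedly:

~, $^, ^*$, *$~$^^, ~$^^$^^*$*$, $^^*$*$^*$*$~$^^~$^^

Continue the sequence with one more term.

Rewriting the 20 symbols of $^^*$*$^*$*$~$^^~$^^ one by one yields ^ *$ *$ ~$^ ^ ~$^ ^ *$ ~$^ ^ ~$^ ^ $^ ^ *$ *$ $^ ^ *$ *$; concatenated:

^*$*$~$^^~$^^*$~$^^~$^^$^^*$*$$^^*$*$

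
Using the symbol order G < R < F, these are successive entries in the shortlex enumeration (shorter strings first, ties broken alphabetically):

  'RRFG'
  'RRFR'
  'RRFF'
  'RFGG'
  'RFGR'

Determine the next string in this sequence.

RFGF

Find the rightmost character of RFGR below F, bump it to the next letter, and reset everything to its right to G.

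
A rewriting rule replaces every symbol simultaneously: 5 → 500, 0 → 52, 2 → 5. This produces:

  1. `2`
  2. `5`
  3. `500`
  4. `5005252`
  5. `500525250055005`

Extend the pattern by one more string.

φ(500525250055005) expands symbol-by-symbol to 500 52 52 500 5 500 5 500 52 52 500 500 52 52 500; joining the 15 pieces gives the next term.

50052525005500550052525005005252500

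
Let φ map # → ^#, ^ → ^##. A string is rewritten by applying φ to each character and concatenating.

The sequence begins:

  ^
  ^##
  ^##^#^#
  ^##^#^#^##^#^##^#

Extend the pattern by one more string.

φ(^##^#^#^##^#^##^#) expands symbol-by-symbol to ^## ^# ^# ^## ^# ^## ^# ^## ^# ^# ^## ^# ^## ^# ^# ^## ^#; joining the 17 pieces gives the next term.

^##^#^#^##^#^##^#^##^#^#^##^#^##^#^#^##^#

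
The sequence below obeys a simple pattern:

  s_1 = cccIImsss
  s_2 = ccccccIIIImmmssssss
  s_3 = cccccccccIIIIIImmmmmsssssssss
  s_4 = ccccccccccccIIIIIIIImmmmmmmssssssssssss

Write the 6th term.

ccccccccccccccccccIIIIIIIIIIIImmmmmmmmmmmssssssssssssssssss

Reading off run lengths: c runs 3, 6, 9, 12; I runs 2, 4, 6, 8; m runs 1, 3, 5, 7; s runs 3, 6, 9, 12 — each is linear in n (n = 1, 2, …).
For term 6, n = 6, so the run lengths are 18, 12, 11, 18.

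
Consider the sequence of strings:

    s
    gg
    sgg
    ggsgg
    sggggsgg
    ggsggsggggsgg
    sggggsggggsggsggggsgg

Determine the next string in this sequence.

ggsggsggggsggsggggsggggsggsggggsgg

Each term (from the third on) is the two preceding terms concatenated in order: term 3 = s·gg = sgg.
Continuing: ggsggsggggsgg · sggggsggggsggsggggsgg gives term 8.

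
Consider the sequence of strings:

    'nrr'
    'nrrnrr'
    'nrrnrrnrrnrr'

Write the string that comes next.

nrrnrrnrrnrrnrrnrrnrrnrr

s(k+1) = s(k)·s(k) — each term doubles the last.
So the next term is two copies of nrrnrrnrrnrr.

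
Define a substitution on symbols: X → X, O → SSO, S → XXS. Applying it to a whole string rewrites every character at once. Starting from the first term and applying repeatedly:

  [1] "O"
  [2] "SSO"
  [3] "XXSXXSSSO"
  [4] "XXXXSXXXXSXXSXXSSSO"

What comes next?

XXXXXXSXXXXXXSXXXXSXXXXSXXSXXSSSO

Applying the rule to each of the 19 symbols of XXXXSXXXXSXXSXXSSSO gives the pieces X X X X XXS X X X X XXS X X XXS X X XXS XXS XXS SSO, which concatenate to the answer.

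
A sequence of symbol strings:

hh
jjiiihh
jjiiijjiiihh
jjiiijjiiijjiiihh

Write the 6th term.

Every step adds jjiii at the front: s(k+1) = jjiii·s(k).
From jjiiijjiiijjiiihh, 2 further steps: jjiiijjiiijjiiihh → jjiiijjiiijjiiijjiiihh → (answer).

jjiiijjiiijjiiijjiiijjiiihh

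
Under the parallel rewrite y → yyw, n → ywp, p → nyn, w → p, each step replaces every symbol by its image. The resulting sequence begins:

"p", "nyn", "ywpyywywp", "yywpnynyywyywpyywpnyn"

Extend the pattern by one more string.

Replace each of the 21 characters of yywpnynyywyywpyywpnyn in place — yyw yyw p nyn ywp yyw ywp yyw yyw p yyw yyw p nyn yyw yyw p nyn ywp yyw ywp — and concatenate.

yywyywpnynywpyywywpyywyywpyywyywpnynyywyywpnynywpyywywp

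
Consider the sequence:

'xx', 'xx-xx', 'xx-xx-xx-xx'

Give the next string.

s(k+1) = s(k)·-·s(k) — each term doubles the last with '-' between the halves.
One more doubling of xx-xx-xx-xx gives the answer.

xx-xx-xx-xx-xx-xx-xx-xx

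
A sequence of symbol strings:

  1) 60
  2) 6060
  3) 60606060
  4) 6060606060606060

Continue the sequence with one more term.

Each string is two copies of the previous one concatenated.
One more doubling of 6060606060606060 gives the answer.

60606060606060606060606060606060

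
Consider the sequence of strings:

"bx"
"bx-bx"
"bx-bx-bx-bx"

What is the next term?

s(k+1) = s(k)·-·s(k) — each term doubles the last with '-' between the halves.
One more doubling of bx-bx-bx-bx gives the answer.

bx-bx-bx-bx-bx-bx-bx-bx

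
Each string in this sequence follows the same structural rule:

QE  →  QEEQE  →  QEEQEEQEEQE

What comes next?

QEEQEEQEEQEEQEEQEEQEEQE

Each string is two copies of the previous one joined by 'E'.
One more doubling of QEEQEEQEEQE gives the answer.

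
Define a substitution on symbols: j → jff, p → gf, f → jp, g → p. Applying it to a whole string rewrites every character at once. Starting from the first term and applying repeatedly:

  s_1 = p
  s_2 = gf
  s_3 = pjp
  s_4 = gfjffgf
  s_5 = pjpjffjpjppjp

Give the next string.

Applying the rule to each of the 13 symbols of pjpjffjpjppjp gives the pieces gf jff gf jff jp jp jff gf jff gf gf jff gf, which concatenate to the answer.

gfjffgfjffjpjpjffgfjffgfgfjffgf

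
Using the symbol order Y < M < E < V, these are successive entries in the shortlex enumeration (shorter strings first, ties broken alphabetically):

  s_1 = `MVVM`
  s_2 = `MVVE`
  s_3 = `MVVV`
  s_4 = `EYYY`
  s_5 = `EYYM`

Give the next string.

EYYE

The successor of EYYM increments the rightmost position that isn't already V and resets every position after it to Y.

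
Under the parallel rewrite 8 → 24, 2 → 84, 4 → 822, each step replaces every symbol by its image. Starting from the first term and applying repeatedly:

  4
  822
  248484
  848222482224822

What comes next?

Rewriting the 15 symbols of 848222482224822 one by one yields 24 822 24 84 84 84 822 24 84 84 84 822 24 84 84; concatenated:

248222484848482224848484822248484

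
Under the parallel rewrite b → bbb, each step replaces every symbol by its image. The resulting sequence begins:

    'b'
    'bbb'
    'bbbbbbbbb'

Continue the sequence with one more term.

bbbbbbbbbbbbbbbbbbbbbbbbbbb

Expanding bbbbbbbbb: b→bbb, b→bbb, b→bbb, b→bbb, b→bbb, b→bbb, b→bbb, b→bbb, b→bbb. Concatenated: bbb bbb bbb bbb bbb bbb bbb bbb bbb.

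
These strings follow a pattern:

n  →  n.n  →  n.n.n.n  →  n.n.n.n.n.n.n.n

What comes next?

n.n.n.n.n.n.n.n.n.n.n.n.n.n.n.n

s(k+1) = s(k)·.·s(k) — each term doubles the last with '.' between the halves.
One more doubling of n.n.n.n.n.n.n.n gives the answer.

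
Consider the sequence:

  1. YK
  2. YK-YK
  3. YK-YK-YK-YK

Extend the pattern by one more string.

YK-YK-YK-YK-YK-YK-YK-YK

Every step duplicates the string with '-' between the halves.
So the next term is two copies of YK-YK-YK-YK with '-' between the halves.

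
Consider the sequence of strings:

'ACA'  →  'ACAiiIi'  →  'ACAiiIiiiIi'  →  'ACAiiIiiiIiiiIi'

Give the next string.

The strings grow by a fixed suffix iiIi each time.
One more step from ACAiiIiiiIiiiIi gives the answer.

ACAiiIiiiIiiiIiiiIi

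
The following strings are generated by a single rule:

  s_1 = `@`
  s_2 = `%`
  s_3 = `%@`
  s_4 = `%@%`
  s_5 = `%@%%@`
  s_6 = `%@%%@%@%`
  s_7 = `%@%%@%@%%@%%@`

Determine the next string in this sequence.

%@%%@%@%%@%%@%@%%@%@%

From term 3 onward, concatenate the last term with the second-to-last: %·@ = %@, %@·% = %@%, …
Continuing: %@%%@%@%%@%%@ · %@%%@%@% gives term 8.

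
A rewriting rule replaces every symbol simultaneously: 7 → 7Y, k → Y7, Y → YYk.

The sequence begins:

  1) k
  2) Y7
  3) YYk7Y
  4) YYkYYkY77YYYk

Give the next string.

YYkYYkY7YYkYYkY7YYk7Y7YYYkYYkYYkY7

Replace each of the 13 characters of YYkYYkY77YYYk in place — YYk YYk Y7 YYk YYk Y7 YYk 7Y 7Y YYk YYk YYk Y7 — and concatenate.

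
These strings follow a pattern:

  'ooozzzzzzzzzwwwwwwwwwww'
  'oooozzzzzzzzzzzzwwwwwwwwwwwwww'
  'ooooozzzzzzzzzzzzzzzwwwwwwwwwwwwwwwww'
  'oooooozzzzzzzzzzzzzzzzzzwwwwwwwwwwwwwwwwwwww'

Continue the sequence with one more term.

ooooooozzzzzzzzzzzzzzzzzzzzzwwwwwwwwwwwwwwwwwwwwwww

Each string has the form o^{n} z^{3n} w^{3n+2}, where the shown terms are n = 3, 4, 5, 6.
At n = 7 the blocks have lengths 7, 21, 23.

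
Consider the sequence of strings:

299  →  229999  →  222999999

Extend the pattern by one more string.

Each string has the form 2^{n} 9^{2n} (n = 1, 2, …).
For the next term, n = 4, so the run lengths are 4, 8.

222299999999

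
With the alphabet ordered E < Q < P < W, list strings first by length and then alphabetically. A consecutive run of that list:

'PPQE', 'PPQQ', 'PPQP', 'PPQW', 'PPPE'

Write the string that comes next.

PPPQ

Find the rightmost character of PPPE below W, bump it to the next letter, and reset everything to its right to E.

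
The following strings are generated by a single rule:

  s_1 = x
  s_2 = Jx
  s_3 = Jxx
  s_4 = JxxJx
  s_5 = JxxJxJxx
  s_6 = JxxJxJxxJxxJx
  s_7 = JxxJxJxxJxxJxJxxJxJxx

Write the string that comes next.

JxxJxJxxJxxJxJxxJxJxxJxxJxJxxJxxJx

From term 3 onward, concatenate the last term with the second-to-last: Jx·x = Jxx, Jxx·Jx = JxxJx, …
Continuing: JxxJxJxxJxxJxJxxJxJxx · JxxJxJxxJxxJx gives term 8.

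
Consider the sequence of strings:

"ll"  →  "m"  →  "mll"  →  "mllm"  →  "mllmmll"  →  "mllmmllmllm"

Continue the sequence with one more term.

mllmmllmllmmllmmll

This is a Fibonacci-style word recurrence s(k) = s(k−1)·s(k−2): e.g. m·ll = mll.
So term 7 is mllmmllmllm·mllmmll.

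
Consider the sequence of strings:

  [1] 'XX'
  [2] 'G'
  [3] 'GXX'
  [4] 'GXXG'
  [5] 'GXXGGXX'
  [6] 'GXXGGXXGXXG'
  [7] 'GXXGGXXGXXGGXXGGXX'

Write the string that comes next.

This is a Fibonacci-style word recurrence s(k) = s(k−1)·s(k−2): e.g. G·XX = GXX.
The next term joins GXXGGXXGXXGGXXGGXX and GXXGGXXGXXG.

GXXGGXXGXXGGXXGGXXGXXGGXXGXXG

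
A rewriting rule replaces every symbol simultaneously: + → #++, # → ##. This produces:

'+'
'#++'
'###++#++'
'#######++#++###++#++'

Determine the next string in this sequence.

###############++#++###++#++#######++#++###++#++

Applying the rule to each of the 20 symbols of #######++#++###++#++ gives the pieces ## ## ## ## ## ## ## #++ #++ ## #++ #++ ## ## ## #++ #++ ## #++ #++, which concatenate to the answer.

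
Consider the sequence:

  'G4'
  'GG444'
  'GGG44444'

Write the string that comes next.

Reading off run lengths: G runs 1, 2, 3; 4 runs 1, 3, 5 — each is linear in n (n = 1, 2, …).
Setting n = 4 gives 4, 7 characters in each block.

GGGG4444444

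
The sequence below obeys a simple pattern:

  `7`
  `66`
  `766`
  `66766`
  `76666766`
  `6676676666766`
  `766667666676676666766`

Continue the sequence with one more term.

6676676666766766667666676676666766

Each term (from the third on) is the two preceding terms concatenated in order: term 3 = 7·66 = 766.
The next term joins 6676676666766 and 766667666676676666766.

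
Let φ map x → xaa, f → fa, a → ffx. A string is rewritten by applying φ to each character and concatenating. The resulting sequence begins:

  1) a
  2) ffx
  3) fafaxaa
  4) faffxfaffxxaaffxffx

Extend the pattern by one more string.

Applying the rule to each of the 19 symbols of faffxfaffxxaaffxffx gives the pieces fa ffx fa fa xaa fa ffx fa fa xaa xaa ffx ffx fa fa xaa fa fa xaa, which concatenate to the answer.

faffxfafaxaafaffxfafaxaaxaaffxffxfafaxaafafaxaa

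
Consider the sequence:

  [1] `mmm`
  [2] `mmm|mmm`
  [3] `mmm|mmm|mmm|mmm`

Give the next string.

Every step duplicates the string with '|' between the halves.
One more doubling of mmm|mmm|mmm|mmm gives the answer.

mmm|mmm|mmm|mmm|mmm|mmm|mmm|mmm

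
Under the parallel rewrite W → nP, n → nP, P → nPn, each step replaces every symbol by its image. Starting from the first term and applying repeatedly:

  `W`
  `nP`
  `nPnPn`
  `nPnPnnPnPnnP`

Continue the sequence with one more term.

nPnPnnPnPnnPnPnPnnPnPnnPnPnPn

Apply φ to nPnPnnPnPnnP symbol by symbol: n→nP, P→nPn, n→nP, P→nPn, n→nP, n→nP, P→nPn, n→nP, P→nPn, n→nP, n→nP, P→nPn; joined: nP nPn nP nPn nP nP nPn nP nPn nP nP nPn.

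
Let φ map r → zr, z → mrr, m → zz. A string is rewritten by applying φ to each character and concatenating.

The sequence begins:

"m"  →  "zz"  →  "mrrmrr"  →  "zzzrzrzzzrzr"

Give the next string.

mrrmrrmrrzrmrrzrmrrmrrmrrzrmrrzr

Apply φ to zzzrzrzzzrzr symbol by symbol: z→mrr, z→mrr, z→mrr, r→zr, z→mrr, r→zr, z→mrr, z→mrr, z→mrr, r→zr, z→mrr, r→zr; joined: mrr mrr mrr zr mrr zr mrr mrr mrr zr mrr zr.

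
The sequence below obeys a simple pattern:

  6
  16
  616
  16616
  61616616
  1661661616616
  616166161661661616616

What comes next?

This is a Fibonacci-style word recurrence s(k) = s(k−2)·s(k−1): e.g. 6·16 = 616.
Continuing: 1661661616616 · 616166161661661616616 gives term 8.

1661661616616616166161661661616616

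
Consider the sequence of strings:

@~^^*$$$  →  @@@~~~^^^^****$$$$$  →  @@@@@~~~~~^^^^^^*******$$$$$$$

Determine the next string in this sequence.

Term n consists of 2n-1 @'s, followed by 2n-1 ~'s, followed by 2n ^'s, followed by 3n-2 *'s, followed by 2n+1 $'s (n = 1, 2, …).
Setting n = 4 gives 7, 7, 8, 10, 9 characters in each block.

@@@@@@@~~~~~~~^^^^^^^^**********$$$$$$$$$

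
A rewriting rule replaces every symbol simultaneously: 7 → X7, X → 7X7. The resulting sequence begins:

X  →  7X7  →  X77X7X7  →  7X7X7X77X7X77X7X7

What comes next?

X77X7X77X7X77X7X7X77X7X77X7X7X77X7X77X7X7

Replace each of the 17 characters of 7X7X7X77X7X77X7X7 in place — X7 7X7 X7 7X7 X7 7X7 X7 X7 7X7 X7 7X7 X7 X7 7X7 X7 7X7 X7 — and concatenate.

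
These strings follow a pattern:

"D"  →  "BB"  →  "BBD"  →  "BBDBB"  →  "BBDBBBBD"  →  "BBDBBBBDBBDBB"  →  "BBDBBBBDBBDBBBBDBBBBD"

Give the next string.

BBDBBBBDBBDBBBBDBBBBDBBDBBBBDBBDBB

From term 3 onward, concatenate the last term with the second-to-last: BB·D = BBD, BBD·BB = BBDBB, …
So term 8 is BBDBBBBDBBDBBBBDBBBBD·BBDBBBBDBBDBB.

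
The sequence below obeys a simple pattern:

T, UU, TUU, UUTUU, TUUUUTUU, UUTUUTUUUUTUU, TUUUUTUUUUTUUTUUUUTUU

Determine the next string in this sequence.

From term 3 onward, concatenate the second-to-last term with the last: T·UU = TUU, UU·TUU = UUTUU, …
The next term joins UUTUUTUUUUTUU and TUUUUTUUUUTUUTUUUUTUU.

UUTUUTUUUUTUUTUUUUTUUUUTUUTUUUUTUU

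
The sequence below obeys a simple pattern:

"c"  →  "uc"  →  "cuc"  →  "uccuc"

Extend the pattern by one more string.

From term 3 onward, concatenate the second-to-last term with the last: c·uc = cuc, uc·cuc = uccuc, …
The next term joins cuc and uccuc.

cucuccuc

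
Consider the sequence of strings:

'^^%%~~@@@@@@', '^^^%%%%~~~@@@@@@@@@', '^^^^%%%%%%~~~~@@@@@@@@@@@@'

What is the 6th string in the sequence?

Term n consists of n ^'s, followed by 2n-2 %'s, followed by n ~'s, followed by 3n @'s, where the shown terms are n = 2, 3, 4.
At n = 7 the blocks have lengths 7, 12, 7, 21.

^^^^^^^%%%%%%%%%%%%~~~~~~~@@@@@@@@@@@@@@@@@@@@@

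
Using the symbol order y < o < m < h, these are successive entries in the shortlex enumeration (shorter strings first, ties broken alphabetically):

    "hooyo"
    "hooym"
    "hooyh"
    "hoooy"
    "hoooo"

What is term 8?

Stepping forward 3 times from hoooo: hoooo → hooom → hoooh, then the target.

hoomy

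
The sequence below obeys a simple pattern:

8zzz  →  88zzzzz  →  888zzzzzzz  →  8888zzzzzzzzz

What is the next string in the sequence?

The n-th term is n 8's then 2n+1 z's (n = 1, 2, …).
At n = 5 the blocks have lengths 5, 11.

88888zzzzzzzzzzz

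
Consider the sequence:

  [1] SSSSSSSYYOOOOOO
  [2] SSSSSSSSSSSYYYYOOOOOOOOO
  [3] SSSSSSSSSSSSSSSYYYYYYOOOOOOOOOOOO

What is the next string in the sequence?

Each string has the form S^{4n+3} Y^{2n} O^{3n+3} (n = 1, 2, …).
For the next term, n = 4, so the run lengths are 19, 8, 15.

SSSSSSSSSSSSSSSSSSSYYYYYYYYOOOOOOOOOOOOOOO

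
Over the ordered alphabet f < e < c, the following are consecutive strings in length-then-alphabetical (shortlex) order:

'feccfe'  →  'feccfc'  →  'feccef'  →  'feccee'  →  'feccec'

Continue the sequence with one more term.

fecccf

Find the rightmost character of feccec below c, bump it to the next letter, and reset everything to its right to f.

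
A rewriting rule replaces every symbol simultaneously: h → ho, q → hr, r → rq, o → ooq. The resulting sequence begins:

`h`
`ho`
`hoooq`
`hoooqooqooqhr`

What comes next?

Rewriting the 13 symbols of hoooqooqooqhr one by one yields ho ooq ooq ooq hr ooq ooq hr ooq ooq hr ho rq; concatenated:

hoooqooqooqhrooqooqhrooqooqhrhorq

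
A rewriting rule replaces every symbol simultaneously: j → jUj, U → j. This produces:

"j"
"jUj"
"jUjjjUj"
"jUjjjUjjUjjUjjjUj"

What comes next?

Rewriting the 17 symbols of jUjjjUjjUjjUjjjUj one by one yields jUj j jUj jUj jUj j jUj jUj j jUj jUj j jUj jUj jUj j jUj; concatenated:

jUjjjUjjUjjUjjjUjjUjjjUjjUjjjUjjUjjUjjjUj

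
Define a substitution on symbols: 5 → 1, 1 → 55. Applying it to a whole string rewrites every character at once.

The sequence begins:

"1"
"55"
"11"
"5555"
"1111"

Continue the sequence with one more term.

Apply φ to 1111 symbol by symbol: 1→55, 1→55, 1→55, 1→55; joined: 55 55 55 55.

55555555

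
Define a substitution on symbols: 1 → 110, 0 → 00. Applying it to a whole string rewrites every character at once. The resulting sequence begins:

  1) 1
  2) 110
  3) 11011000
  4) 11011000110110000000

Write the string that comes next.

Applying the rule to each of the 20 symbols of 11011000110110000000 gives the pieces 110 110 00 110 110 00 00 00 110 110 00 110 110 00 00 00 00 00 00 00, which concatenate to the answer.

110110001101100000001101100011011000000000000000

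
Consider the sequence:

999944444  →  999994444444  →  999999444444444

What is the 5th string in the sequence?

Reading off run lengths: 9 runs 4, 5, 6; 4 runs 5, 7, 9 — each is linear in n, where the shown terms are n = 2, 3, 4.
At n = 6 the blocks have lengths 8, 13.

999999994444444444444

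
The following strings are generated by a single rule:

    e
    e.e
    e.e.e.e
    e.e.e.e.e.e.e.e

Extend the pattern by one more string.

s(k+1) = s(k)·.·s(k) — each term doubles the last with '.' between the halves.
One more doubling of e.e.e.e.e.e.e.e gives the answer.

e.e.e.e.e.e.e.e.e.e.e.e.e.e.e.e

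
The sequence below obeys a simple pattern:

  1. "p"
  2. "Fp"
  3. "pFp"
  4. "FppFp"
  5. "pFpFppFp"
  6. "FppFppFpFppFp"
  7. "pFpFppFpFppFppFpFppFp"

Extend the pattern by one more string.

FppFppFpFppFppFpFppFpFppFppFpFppFp

From term 3 onward, concatenate the second-to-last term with the last: p·Fp = pFp, Fp·pFp = FppFp, …
The next term joins FppFppFpFppFp and pFpFppFpFppFppFpFppFp.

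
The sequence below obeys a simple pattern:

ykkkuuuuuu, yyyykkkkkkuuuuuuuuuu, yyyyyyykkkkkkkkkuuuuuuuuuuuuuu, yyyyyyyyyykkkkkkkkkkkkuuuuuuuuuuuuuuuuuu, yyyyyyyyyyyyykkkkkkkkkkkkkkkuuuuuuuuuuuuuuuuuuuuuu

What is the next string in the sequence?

Reading off run lengths: y runs 1, 4, 7, 10, 13; k runs 3, 6, 9, 12, 15; u runs 6, 10, 14, 18, 22 — each is linear in n (n = 1, 2, …).
Setting n = 6 gives 16, 18, 26 characters in each block.

yyyyyyyyyyyyyyyykkkkkkkkkkkkkkkkkkuuuuuuuuuuuuuuuuuuuuuuuuuu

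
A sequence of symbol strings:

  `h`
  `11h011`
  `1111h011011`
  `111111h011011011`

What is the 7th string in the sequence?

111111111111h011011011011011011

s(k+1) = 11·s(k)·011, so each term gains 11 as a prefix and 011 as a suffix.
From 111111h011011011, 3 further steps: 111111h011011011 → 11111111h011011011011 → 1111111111h011011011011011 → (answer).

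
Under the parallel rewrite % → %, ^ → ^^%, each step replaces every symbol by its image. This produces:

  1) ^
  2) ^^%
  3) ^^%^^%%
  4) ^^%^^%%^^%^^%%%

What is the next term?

Rewriting the 15 symbols of ^^%^^%%^^%^^%%% one by one yields ^^% ^^% % ^^% ^^% % % ^^% ^^% % ^^% ^^% % % %; concatenated:

^^%^^%%^^%^^%%%^^%^^%%^^%^^%%%%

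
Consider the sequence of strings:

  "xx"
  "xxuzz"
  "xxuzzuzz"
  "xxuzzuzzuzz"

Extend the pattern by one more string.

Every step adds uzz to the end: s(k+1) = s(k)·uzz.
Applying this once more to xxuzzuzzuzz:

xxuzzuzzuzzuzz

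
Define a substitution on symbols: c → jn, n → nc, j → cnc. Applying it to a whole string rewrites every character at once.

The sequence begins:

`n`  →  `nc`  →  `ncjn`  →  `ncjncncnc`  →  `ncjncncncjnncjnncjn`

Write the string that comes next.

Rewriting the 19 symbols of ncjncncncjnncjnncjn one by one yields nc jn cnc nc jn nc jn nc jn cnc nc nc jn cnc nc nc jn cnc nc; concatenated:

ncjncncncjnncjnncjncncncncjncncncncjncncnc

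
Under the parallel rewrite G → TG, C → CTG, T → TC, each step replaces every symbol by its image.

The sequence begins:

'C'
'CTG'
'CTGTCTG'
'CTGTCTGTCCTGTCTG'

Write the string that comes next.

Rewriting the 16 symbols of CTGTCTGTCCTGTCTG one by one yields CTG TC TG TC CTG TC TG TC CTG CTG TC TG TC CTG TC TG; concatenated:

CTGTCTGTCCTGTCTGTCCTGCTGTCTGTCCTGTCTG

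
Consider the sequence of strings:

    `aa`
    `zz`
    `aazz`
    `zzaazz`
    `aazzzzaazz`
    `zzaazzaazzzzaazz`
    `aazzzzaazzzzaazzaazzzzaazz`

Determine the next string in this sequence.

Each term (from the third on) is the two preceding terms concatenated in order: term 3 = aa·zz = aazz.
The next term joins zzaazzaazzzzaazz and aazzzzaazzzzaazzaazzzzaazz.

zzaazzaazzzzaazzaazzzzaazzzzaazzaazzzzaazz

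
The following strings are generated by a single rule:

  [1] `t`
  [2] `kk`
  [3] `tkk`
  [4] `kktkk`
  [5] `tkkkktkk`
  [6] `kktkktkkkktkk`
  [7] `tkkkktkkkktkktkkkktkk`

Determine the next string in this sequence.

This is a Fibonacci-style word recurrence s(k) = s(k−2)·s(k−1): e.g. t·kk = tkk.
The next term joins kktkktkkkktkk and tkkkktkkkktkktkkkktkk.

kktkktkkkktkktkkkktkkkktkktkkkktkk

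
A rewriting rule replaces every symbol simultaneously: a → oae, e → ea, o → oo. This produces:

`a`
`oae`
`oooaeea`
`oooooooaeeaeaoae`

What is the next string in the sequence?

Applying the rule to each of the 16 symbols of oooooooaeeaeaoae gives the pieces oo oo oo oo oo oo oo oae ea ea oae ea oae oo oae ea, which concatenate to the answer.

oooooooooooooooaeeaeaoaeeaoaeoooaeea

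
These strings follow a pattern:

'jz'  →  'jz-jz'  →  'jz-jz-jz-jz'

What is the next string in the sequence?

Every step duplicates the string with '-' between the halves.
Doubling jz-jz-jz-jz with '-' between the halves:

jz-jz-jz-jz-jz-jz-jz-jz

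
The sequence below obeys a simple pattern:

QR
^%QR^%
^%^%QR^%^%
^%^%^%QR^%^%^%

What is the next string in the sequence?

s(k+1) = ^%·s(k)·^%, so each term gains ^% as a prefix and ^% as a suffix.
Applying this once more to ^%^%^%QR^%^%^%:

^%^%^%^%QR^%^%^%^%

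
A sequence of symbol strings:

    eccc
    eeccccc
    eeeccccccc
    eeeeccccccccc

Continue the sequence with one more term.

eeeeeccccccccccc

Reading off run lengths: e runs 1, 2, 3, 4; c runs 3, 5, 7, 9 — each is linear in n (n = 1, 2, …).
For the next term, n = 5, so the run lengths are 5, 11.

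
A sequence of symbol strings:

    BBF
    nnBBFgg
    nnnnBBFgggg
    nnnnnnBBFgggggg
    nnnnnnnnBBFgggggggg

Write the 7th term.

nnnnnnnnnnnnBBFgggggggggggg

Each term wraps the previous one in nn on the left and gg on the right.
From nnnnnnnnBBFgggggggg, 2 further steps: nnnnnnnnBBFgggggggg → nnnnnnnnnnBBFgggggggggg → (answer).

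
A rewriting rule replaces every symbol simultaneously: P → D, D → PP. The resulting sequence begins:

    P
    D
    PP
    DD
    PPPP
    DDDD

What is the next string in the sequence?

Apply φ to DDDD symbol by symbol: D→PP, D→PP, D→PP, D→PP; joined: PP PP PP PP.

PPPPPPPP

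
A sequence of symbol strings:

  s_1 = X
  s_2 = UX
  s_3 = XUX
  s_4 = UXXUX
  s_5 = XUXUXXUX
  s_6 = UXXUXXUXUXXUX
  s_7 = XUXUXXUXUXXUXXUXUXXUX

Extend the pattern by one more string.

From term 3 onward, concatenate the second-to-last term with the last: X·UX = XUX, UX·XUX = UXXUX, …
Continuing: UXXUXXUXUXXUX · XUXUXXUXUXXUXXUXUXXUX gives term 8.

UXXUXXUXUXXUXXUXUXXUXUXXUXXUXUXXUX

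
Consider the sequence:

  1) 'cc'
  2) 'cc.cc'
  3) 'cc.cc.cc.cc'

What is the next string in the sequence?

s(k+1) = s(k)·.·s(k) — each term doubles the last with '.' between the halves.
One more doubling of cc.cc.cc.cc gives the answer.

cc.cc.cc.cc.cc.cc.cc.cc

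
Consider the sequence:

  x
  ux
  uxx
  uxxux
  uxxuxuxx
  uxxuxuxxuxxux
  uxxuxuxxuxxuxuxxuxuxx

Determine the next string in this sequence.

This is a Fibonacci-style word recurrence s(k) = s(k−1)·s(k−2): e.g. ux·x = uxx.
So term 8 is uxxuxuxxuxxuxuxxuxuxx·uxxuxuxxuxxux.

uxxuxuxxuxxuxuxxuxuxxuxxuxuxxuxxux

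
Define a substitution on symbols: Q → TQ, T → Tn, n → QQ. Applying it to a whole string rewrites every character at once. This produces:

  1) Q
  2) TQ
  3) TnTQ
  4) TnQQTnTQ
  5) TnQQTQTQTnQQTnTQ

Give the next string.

Rewriting the 16 symbols of TnQQTQTQTnQQTnTQ one by one yields Tn QQ TQ TQ Tn TQ Tn TQ Tn QQ TQ TQ Tn QQ Tn TQ; concatenated:

TnQQTQTQTnTQTnTQTnQQTQTQTnQQTnTQ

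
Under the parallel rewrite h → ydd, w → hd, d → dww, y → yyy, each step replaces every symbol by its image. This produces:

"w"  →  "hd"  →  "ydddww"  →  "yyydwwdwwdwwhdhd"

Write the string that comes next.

yyyyyyyyydwwhdhddwwhdhddwwhdhdydddwwydddww

Replace each of the 16 characters of yyydwwdwwdwwhdhd in place — yyy yyy yyy dww hd hd dww hd hd dww hd hd ydd dww ydd dww — and concatenate.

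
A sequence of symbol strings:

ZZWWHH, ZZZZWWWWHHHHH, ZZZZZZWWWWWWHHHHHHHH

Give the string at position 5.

ZZZZZZZZZZWWWWWWWWWWHHHHHHHHHHHHHH

Term n consists of 2n Z's, followed by 2n W's, followed by 3n-1 H's (n = 1, 2, …).
At n = 5 the blocks have lengths 10, 10, 14.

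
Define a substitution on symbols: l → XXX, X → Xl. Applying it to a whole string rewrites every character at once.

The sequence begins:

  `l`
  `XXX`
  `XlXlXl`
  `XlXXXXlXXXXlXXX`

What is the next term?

XlXXXXlXlXlXlXXXXlXlXlXlXXXXlXlXl

Applying the rule to each of the 15 symbols of XlXXXXlXXXXlXXX gives the pieces Xl XXX Xl Xl Xl Xl XXX Xl Xl Xl Xl XXX Xl Xl Xl, which concatenate to the answer.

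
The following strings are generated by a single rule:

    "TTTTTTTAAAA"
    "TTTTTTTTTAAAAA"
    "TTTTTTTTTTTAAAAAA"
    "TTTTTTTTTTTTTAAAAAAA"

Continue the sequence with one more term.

Each string has the form T^{2n+1} A^{n+1}, where the shown terms are n = 3, 4, 5, 6.
Setting n = 7 gives 15, 8 characters in each block.

TTTTTTTTTTTTTTTAAAAAAAA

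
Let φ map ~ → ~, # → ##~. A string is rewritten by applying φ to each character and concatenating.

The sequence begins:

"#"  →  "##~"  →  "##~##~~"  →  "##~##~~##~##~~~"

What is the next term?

Applying the rule to each of the 15 symbols of ##~##~~##~##~~~ gives the pieces ##~ ##~ ~ ##~ ##~ ~ ~ ##~ ##~ ~ ##~ ##~ ~ ~ ~, which concatenate to the answer.

##~##~~##~##~~~##~##~~##~##~~~~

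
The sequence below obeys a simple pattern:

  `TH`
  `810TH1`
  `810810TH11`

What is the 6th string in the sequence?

Each term wraps the previous one in 810 on the left and 1 on the right.
From 810810TH11, 3 further steps: 810810TH11 → 810810810TH111 → 810810810810TH1111 → (answer).

810810810810810TH11111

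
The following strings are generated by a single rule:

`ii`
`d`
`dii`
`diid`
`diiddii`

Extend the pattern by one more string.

This is a Fibonacci-style word recurrence s(k) = s(k−1)·s(k−2): e.g. d·ii = dii.
So term 6 is diiddii·diid.

diiddiidiid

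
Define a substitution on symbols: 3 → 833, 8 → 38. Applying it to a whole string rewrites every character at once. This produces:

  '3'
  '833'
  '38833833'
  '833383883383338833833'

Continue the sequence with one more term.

φ(833383883383338833833) expands symbol-by-symbol to 38 833 833 833 38 833 38 38 833 833 38 833 833 833 38 38 833 833 38 833 833; joining the 21 pieces gives the next term.

3883383383338833383883383338833833833383883383338833833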